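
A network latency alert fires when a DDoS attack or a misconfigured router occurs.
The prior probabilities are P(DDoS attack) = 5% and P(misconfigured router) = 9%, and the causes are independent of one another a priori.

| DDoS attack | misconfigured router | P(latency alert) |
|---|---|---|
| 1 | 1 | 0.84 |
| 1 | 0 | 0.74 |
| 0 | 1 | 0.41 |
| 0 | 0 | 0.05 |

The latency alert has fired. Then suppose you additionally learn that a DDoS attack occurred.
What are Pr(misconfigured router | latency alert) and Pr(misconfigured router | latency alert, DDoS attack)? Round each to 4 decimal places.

Pr(misconfigured router | latency alert) ≈ 0.3356; Pr(misconfigured router | latency alert, DDoS attack) ≈ 0.1009

P(latency alert) = 0.05*0.95*0.91 + 0.41*0.95*0.09 + 0.74*0.05*0.91 + 0.84*0.05*0.09 = 0.043225 + 0.035055 + 0.033670 + 0.003780 = 0.115730
Of this, 0.038835 comes from 0.035055 + 0.003780 (the misconfigured router=true cases).
So P(misconfigured router | latency alert) = 0.038835/0.115730 ≈ 0.3356.

Now condition on the additional information:
P(latency alert | DDoS attack) = 0.74*0.91 + 0.84*0.09 = 0.673400 + 0.075600 = 0.749000
Restricting to configurations with misconfigured router present: 0.84*0.09 = 0.075600.
So P(misconfigured router | latency alert, DDoS attack) = 0.075600/0.749000 ≈ 0.1009.
Conditioning on DDoS attack lowers the posterior on misconfigured router: the classic explaining-away effect in a common-effect structure.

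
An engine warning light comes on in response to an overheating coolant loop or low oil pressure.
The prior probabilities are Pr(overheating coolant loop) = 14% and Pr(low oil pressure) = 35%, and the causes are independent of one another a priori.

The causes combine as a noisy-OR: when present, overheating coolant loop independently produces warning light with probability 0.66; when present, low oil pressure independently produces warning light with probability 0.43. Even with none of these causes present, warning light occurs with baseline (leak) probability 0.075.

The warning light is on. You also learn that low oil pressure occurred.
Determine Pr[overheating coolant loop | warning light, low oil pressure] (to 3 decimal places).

Under noisy-OR, P(warning light | causes) = 1 − (1−0.075)·∏(1−qᵢ) over the active causes.
By total probability over both values of overheating coolant loop:
  P(warning light | low oil pressure) = 0.47275×0.86 + 0.820735×0.14
        = 0.406565 + 0.114903 = 0.521468
Configurations with overheating coolant loop contribute 0.114903, so
  P(overheating coolant loop | warning light, low oil pressure) = 0.114903 / 0.521468 ≈ 0.220

Pr[overheating coolant loop | warning light, low oil pressure] ≈ 0.220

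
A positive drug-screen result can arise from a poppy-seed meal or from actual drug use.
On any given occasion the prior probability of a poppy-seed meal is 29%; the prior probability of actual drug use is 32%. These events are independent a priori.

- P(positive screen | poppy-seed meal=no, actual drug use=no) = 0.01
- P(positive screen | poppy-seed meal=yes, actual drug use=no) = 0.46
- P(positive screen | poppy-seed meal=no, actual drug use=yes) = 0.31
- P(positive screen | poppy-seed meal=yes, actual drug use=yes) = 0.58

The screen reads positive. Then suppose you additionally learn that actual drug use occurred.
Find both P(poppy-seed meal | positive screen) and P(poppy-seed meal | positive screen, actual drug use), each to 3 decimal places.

P(poppy-seed meal | positive screen) ≈ 0.658; P(poppy-seed meal | positive screen, actual drug use) ≈ 0.433

Enumerate the 4 (poppy-seed meal, actual drug use) configurations and weight by the priors:
  P(positive screen) = 0.01×0.71×0.68 + 0.31×0.71×0.32 + 0.46×0.29×0.68 + 0.58×0.29×0.32
        = 0.004828 + 0.070432 + 0.090712 + 0.053824 = 0.219796
The terms with poppy-seed meal present sum to 0.144536, so
  P(poppy-seed meal | positive screen) = 0.144536 / 0.219796 ≈ 0.658

With the extra evidence:
Weight on poppy-seed meal=true, given the evidence: 0.58*0.29 = 0.168200
The normalizing constant is 0.31*0.71 + 0.58*0.29 = 0.388300
P(poppy-seed meal | positive screen, actual drug use) = 0.168200/0.388300 ≈ 0.433
— actual drug use explains away the evidence for poppy-seed meal.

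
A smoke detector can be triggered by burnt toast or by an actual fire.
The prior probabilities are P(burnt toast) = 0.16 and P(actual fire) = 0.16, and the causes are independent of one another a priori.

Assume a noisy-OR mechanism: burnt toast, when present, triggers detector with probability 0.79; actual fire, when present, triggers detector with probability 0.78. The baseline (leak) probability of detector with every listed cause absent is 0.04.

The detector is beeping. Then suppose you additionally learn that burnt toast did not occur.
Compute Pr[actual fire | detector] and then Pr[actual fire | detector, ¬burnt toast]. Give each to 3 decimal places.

Pr[actual fire | detector] ≈ 0.491; Pr[actual fire | detector, ¬burnt toast] ≈ 0.790

Under noisy-OR, P(detector | causes) = 1 − (1−0.04)·∏(1−qᵢ) over the active causes.
For the numerator, keep only actual fire=true terms: 0.106015 + 0.024465 = 0.130480
Denominator P(detector): 0.04*0.84*0.84 + 0.7888*0.84*0.16 + 0.7984*0.16*0.84 + 0.955648*0.16*0.16 = 0.266009
Posterior = 0.130480 / 0.266009 ≈ 0.491

Now condition on the additional information:
For the numerator, keep only actual fire=true terms: 0.7888·0.16 = 0.126208
Denominator P(detector | ¬burnt toast): 0.04·0.84 + 0.7888·0.16 = 0.159808
Posterior = 0.126208 / 0.159808 ≈ 0.790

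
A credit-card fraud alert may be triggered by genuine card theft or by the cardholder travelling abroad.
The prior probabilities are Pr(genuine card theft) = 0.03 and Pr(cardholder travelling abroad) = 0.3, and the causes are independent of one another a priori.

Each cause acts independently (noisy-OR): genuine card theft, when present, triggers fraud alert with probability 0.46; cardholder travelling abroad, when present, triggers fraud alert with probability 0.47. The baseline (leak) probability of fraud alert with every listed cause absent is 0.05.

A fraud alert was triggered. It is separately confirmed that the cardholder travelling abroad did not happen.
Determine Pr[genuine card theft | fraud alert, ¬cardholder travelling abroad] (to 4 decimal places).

Pr[genuine card theft | fraud alert, ¬cardholder travelling abroad] ≈ 0.2315

Under noisy-OR, P(fraud alert | causes) = 1 − (1−0.05)·∏(1−qᵢ) over the active causes.
By total probability over both values of genuine card theft:
  P(fraud alert | ¬cardholder travelling abroad) = 0.05×0.97 + 0.487×0.03
        = 0.048500 + 0.014610 = 0.063110
Keeping only the genuine card theft-present terms gives 0.014610, so
  P(genuine card theft | fraud alert, ¬cardholder travelling abroad) = 0.014610 / 0.063110 ≈ 0.2315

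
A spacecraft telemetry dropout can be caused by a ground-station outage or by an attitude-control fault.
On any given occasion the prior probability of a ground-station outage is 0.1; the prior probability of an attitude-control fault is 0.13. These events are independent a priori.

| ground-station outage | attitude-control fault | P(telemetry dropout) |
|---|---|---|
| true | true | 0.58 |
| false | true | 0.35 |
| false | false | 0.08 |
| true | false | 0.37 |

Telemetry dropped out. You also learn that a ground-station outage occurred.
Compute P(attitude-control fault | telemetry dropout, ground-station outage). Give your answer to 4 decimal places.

By total probability over both values of attitude-control fault:
  P(telemetry dropout | ground-station outage) = 0.37×0.87 + 0.58×0.13
        = 0.321900 + 0.075400 = 0.397300
Configurations with attitude-control fault contribute 0.075400, so
  P(attitude-control fault | telemetry dropout, ground-station outage) = 0.075400 / 0.397300 ≈ 0.1898

P(attitude-control fault | telemetry dropout, ground-station outage) ≈ 0.1898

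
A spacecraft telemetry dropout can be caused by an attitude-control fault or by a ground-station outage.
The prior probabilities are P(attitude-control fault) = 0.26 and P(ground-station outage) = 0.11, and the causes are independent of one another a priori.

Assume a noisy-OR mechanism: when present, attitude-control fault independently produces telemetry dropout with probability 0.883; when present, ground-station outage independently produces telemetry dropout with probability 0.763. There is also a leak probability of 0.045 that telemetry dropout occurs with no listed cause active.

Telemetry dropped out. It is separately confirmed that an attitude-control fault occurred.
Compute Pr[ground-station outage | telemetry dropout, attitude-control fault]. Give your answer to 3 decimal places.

Under noisy-OR, P(telemetry dropout | causes) = 1 − (1−0.045)·∏(1−qᵢ) over the active causes.
By total probability over both values of ground-station outage:
  P(telemetry dropout | attitude-control fault) = 0.888265×0.89 + 0.973519×0.11
        = 0.790556 + 0.107087 = 0.897643
Configurations with ground-station outage contribute 0.107087, so
  P(ground-station outage | telemetry dropout, attitude-control fault) = 0.107087 / 0.897643 ≈ 0.119

Pr[ground-station outage | telemetry dropout, attitude-control fault] ≈ 0.119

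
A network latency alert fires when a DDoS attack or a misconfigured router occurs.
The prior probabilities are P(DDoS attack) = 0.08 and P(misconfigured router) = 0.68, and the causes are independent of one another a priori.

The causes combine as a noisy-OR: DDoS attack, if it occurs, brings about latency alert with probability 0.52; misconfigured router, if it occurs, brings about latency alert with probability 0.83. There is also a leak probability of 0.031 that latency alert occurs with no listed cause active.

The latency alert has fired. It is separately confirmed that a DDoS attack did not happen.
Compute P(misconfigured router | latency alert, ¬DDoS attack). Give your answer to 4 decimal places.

P(misconfigured router | latency alert, ¬DDoS attack) ≈ 0.9828

Under noisy-OR, P(latency alert | causes) = 1 − (1−0.031)·∏(1−qᵢ) over the active causes.
Numerator (weight on configurations with misconfigured router): 0.83527×0.68 = 0.567984
The normalizing constant is 0.031×0.32 + 0.83527×0.68 = 0.577904
P(misconfigured router | latency alert, ¬DDoS attack) = 0.567984/0.577904 ≈ 0.9828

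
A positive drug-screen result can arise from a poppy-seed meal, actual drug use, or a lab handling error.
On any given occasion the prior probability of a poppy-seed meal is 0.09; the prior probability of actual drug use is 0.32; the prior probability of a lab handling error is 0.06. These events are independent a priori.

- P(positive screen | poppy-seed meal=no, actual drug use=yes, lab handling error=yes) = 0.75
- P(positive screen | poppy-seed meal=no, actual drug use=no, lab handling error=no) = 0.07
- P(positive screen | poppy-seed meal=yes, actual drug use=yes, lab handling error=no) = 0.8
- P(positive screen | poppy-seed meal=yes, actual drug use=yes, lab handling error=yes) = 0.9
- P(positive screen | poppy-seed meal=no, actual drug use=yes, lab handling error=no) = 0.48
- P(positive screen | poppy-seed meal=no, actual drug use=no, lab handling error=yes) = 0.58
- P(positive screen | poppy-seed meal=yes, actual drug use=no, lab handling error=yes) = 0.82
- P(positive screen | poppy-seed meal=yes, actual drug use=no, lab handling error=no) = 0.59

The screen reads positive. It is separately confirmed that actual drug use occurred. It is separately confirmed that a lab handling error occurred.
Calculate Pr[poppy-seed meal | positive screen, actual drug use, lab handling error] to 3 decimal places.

Pr[poppy-seed meal | positive screen, actual drug use, lab handling error] ≈ 0.106

P(positive screen | actual drug use, lab handling error) = 0.75·0.91 + 0.9·0.09 = 0.682500 + 0.081000 = 0.763500
Of this, 0.081000 comes from 0.9·0.09 (the poppy-seed meal=true cases).
P(poppy-seed meal | positive screen, actual drug use, lab handling error) = 0.081000 / 0.763500 ≈ 0.106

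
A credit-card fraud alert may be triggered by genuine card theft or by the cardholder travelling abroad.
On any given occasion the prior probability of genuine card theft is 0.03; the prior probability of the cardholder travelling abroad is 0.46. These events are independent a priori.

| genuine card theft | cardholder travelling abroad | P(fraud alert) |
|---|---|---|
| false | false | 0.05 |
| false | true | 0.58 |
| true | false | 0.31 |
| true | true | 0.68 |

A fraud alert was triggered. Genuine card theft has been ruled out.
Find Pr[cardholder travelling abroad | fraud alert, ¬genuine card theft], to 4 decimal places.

Enumerate both values of cardholder travelling abroad and weight by the priors:
  P(fraud alert | ¬genuine card theft) = 0.05·0.54 + 0.58·0.46
        = 0.027000 + 0.266800 = 0.293800
The terms with cardholder travelling abroad present sum to 0.266800, so
  P(cardholder travelling abroad | fraud alert, ¬genuine card theft) = 0.266800 / 0.293800 ≈ 0.9081

Pr[cardholder travelling abroad | fraud alert, ¬genuine card theft] ≈ 0.9081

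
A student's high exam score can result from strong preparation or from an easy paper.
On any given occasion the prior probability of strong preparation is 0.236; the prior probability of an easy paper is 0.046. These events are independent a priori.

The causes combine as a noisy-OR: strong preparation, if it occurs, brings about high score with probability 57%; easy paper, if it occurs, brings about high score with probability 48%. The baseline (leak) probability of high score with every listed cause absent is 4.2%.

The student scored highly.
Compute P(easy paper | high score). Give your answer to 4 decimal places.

P(easy paper | high score) ≈ 0.1383

Under noisy-OR, P(high score | causes) = 1 − (1−0.042)·∏(1−qᵢ) over the active causes.
By total probability over the 4 (strong preparation, easy paper) configurations:
  P(high score) = 0.042·0.764·0.954 + 0.50184·0.764·0.046 + 0.58806·0.236·0.954 + 0.785791·0.236·0.046
        = 0.030612 + 0.017637 + 0.132398 + 0.008531 = 0.189178
Keeping only the easy paper-present terms gives 0.026168, so
  P(easy paper | high score) = 0.026168 / 0.189178 ≈ 0.1383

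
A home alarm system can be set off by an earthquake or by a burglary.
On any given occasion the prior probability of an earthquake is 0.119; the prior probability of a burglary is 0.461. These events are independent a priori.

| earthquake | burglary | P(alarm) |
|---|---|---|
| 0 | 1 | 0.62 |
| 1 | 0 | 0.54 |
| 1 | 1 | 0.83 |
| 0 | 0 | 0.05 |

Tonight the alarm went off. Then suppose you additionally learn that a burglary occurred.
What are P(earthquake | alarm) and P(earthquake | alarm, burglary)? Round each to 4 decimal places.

P(alarm) = 0.05*0.881*0.539 + 0.62*0.881*0.461 + 0.54*0.119*0.539 + 0.83*0.119*0.461 = 0.023743 + 0.251807 + 0.034636 + 0.045533 = 0.355719
The earthquake-present share is 0.034636 + 0.045533 = 0.080169.
Hence the posterior is 0.080169/0.355719 ≈ 0.2254.

Now also conditioning on burglary=true:
Sum P(alarm|·) weighted by the priors over both values of earthquake:
  P(alarm | burglary) = 0.62*0.881 + 0.83*0.119
        = 0.546220 + 0.098770 = 0.644990
Configurations with earthquake contribute 0.098770, so
  P(earthquake | alarm, burglary) = 0.098770 / 0.644990 ≈ 0.1531
Conditioning on burglary lowers the posterior on earthquake: the classic explaining-away effect in a common-effect structure.

P(earthquake | alarm) ≈ 0.2254; P(earthquake | alarm, burglary) ≈ 0.1531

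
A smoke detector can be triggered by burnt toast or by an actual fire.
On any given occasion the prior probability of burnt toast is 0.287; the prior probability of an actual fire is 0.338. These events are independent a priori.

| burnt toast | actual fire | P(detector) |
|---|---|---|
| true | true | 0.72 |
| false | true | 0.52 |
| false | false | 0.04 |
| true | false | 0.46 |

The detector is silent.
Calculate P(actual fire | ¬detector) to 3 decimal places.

P(actual fire | ¬detector) ≈ 0.204

P(¬detector) = 0.96×0.713×0.662 + 0.48×0.713×0.338 + 0.54×0.287×0.662 + 0.28×0.287×0.338 = 0.453126 + 0.115677 + 0.102597 + 0.027162 = 0.698562
The actual fire-present share is 0.115677 + 0.027162 = 0.142839.
Hence the posterior is 0.142839/0.698562 ≈ 0.204.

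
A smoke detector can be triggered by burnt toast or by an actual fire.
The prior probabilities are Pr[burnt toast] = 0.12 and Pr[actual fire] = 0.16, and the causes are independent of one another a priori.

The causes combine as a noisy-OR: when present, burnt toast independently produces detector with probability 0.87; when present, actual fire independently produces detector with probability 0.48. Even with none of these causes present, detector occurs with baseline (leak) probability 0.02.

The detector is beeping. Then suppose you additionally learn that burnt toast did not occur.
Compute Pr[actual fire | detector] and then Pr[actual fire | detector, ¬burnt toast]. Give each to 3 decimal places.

Pr[actual fire | detector] ≈ 0.458; Pr[actual fire | detector, ¬burnt toast] ≈ 0.824

Under noisy-OR, P(detector | causes) = 1 − (1−0.02)·∏(1−qᵢ) over the active causes.
Sum P(detector|·) weighted by the priors over the 4 (burnt toast, actual fire) configurations:
  P(detector) = 0.02*0.88*0.84 + 0.4904*0.88*0.16 + 0.8726*0.12*0.84 + 0.933752*0.12*0.16
        = 0.014784 + 0.069048 + 0.087958 + 0.017928 = 0.189718
Keeping only the actual fire-present terms gives 0.086976, so
  P(actual fire | detector) = 0.086976 / 0.189718 ≈ 0.458

With the extra evidence:
P(detector | ¬burnt toast) = 0.02*0.84 + 0.4904*0.16 = 0.016800 + 0.078464 = 0.095264
The actual fire-present share is 0.4904*0.16 = 0.078464.
P(actual fire | detector, ¬burnt toast) = 0.078464 / 0.095264 ≈ 0.824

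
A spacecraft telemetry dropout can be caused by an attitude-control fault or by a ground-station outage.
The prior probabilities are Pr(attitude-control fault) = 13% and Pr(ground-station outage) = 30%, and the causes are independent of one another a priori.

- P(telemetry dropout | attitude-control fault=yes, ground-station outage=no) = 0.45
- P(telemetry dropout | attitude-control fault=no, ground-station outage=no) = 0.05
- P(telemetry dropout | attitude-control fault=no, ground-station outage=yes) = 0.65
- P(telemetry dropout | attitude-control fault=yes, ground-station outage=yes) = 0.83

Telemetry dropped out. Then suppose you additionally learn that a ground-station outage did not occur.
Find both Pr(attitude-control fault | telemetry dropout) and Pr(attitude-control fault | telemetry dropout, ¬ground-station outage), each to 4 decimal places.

For the numerator, keep only attitude-control fault=true terms: 0.040950 + 0.032370 = 0.073320
Normalizer over all consistent configurations: 0.05*0.87*0.7 + 0.65*0.87*0.3 + 0.45*0.13*0.7 + 0.83*0.13*0.3 = 0.273420
P(attitude-control fault | telemetry dropout) = 0.073320/0.273420 ≈ 0.2682

Now also conditioning on ground-station outage≠true:
Enumerate both values of attitude-control fault and weight by the priors:
  P(telemetry dropout | ¬ground-station outage) = 0.05×0.87 + 0.45×0.13
        = 0.043500 + 0.058500 = 0.102000
The terms with attitude-control fault present sum to 0.058500, so
  P(attitude-control fault | telemetry dropout, ¬ground-station outage) = 0.058500 / 0.102000 ≈ 0.5735
Ruling out ground-station outage raises the posterior on attitude-control fault — the flip side of explaining away.

Pr(attitude-control fault | telemetry dropout) ≈ 0.2682; Pr(attitude-control fault | telemetry dropout, ¬ground-station outage) ≈ 0.5735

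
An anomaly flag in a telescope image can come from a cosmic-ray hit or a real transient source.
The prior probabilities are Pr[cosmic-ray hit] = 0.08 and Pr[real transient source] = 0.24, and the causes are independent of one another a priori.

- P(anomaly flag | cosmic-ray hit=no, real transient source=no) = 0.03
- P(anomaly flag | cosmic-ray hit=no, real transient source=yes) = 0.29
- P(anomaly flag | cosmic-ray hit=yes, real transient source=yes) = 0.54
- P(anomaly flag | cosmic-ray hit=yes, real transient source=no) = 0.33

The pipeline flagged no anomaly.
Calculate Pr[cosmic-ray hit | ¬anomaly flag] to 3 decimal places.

Pr[cosmic-ray hit | ¬anomaly flag] ≈ 0.056

By total probability over the 4 (cosmic-ray hit, real transient source) configurations:
  P(¬anomaly flag) = 0.97×0.92×0.76 + 0.71×0.92×0.24 + 0.67×0.08×0.76 + 0.46×0.08×0.24
        = 0.678224 + 0.156768 + 0.040736 + 0.008832 = 0.884560
Keeping only the cosmic-ray hit-present terms gives 0.049568, so
  P(cosmic-ray hit | ¬anomaly flag) = 0.049568 / 0.884560 ≈ 0.056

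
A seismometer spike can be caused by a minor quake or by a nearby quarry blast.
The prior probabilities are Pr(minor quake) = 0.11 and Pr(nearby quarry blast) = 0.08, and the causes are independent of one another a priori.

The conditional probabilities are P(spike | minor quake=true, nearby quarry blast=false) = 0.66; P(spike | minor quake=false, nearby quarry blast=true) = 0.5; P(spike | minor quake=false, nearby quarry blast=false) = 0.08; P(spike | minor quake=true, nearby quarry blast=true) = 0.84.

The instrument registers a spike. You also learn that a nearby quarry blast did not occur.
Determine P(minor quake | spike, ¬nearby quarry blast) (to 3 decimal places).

P(minor quake | spike, ¬nearby quarry blast) ≈ 0.505

By total probability over both values of minor quake:
  P(spike | ¬nearby quarry blast) = 0.08·0.89 + 0.66·0.11
        = 0.071200 + 0.072600 = 0.143800
Keeping only the minor quake-present terms gives 0.072600, so
  P(minor quake | spike, ¬nearby quarry blast) = 0.072600 / 0.143800 ≈ 0.505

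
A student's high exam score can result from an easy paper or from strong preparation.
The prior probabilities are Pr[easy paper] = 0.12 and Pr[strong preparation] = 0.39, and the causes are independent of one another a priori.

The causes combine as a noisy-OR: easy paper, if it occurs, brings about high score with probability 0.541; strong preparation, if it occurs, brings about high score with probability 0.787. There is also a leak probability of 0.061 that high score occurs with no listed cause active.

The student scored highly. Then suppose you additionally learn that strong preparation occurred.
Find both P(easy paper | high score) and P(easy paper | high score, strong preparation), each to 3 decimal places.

P(easy paper | high score) ≈ 0.215; P(easy paper | high score, strong preparation) ≈ 0.134

Under noisy-OR, P(high score | causes) = 1 − (1−0.061)·∏(1−qᵢ) over the active causes.
Numerator (weight on configurations with easy paper): 0.041651 + 0.042504 = 0.084155
Denominator P(high score): 0.061*0.88*0.61 + 0.799993*0.88*0.39 + 0.568999*0.12*0.61 + 0.908197*0.12*0.39 = 0.391458
Posterior = 0.084155 / 0.391458 ≈ 0.215

With the extra evidence:
P(high score | strong preparation) = 0.799993×0.88 + 0.908197×0.12 = 0.703994 + 0.108984 = 0.812978
Of this, 0.108984 comes from 0.908197×0.12 (the easy paper=true cases).
So P(easy paper | high score, strong preparation) = 0.108984/0.812978 ≈ 0.134.
The drop from 0.215 to 0.134 is the explaining-away (discounting) effect.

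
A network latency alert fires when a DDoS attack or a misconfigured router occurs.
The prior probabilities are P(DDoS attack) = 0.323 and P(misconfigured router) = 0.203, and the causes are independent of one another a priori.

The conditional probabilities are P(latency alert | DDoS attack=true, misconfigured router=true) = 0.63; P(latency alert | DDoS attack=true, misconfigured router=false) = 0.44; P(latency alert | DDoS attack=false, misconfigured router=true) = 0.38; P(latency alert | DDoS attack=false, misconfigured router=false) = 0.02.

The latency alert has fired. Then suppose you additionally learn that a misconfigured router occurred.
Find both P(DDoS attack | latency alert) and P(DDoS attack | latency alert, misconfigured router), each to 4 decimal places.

By total probability over the 4 (DDoS attack, misconfigured router) configurations:
  P(latency alert) = 0.02·0.677·0.797 + 0.38·0.677·0.203 + 0.44·0.323·0.797 + 0.63·0.323·0.203
        = 0.010791 + 0.052224 + 0.113270 + 0.041308 = 0.217593
Keeping only the DDoS attack-present terms gives 0.154578, so
  P(DDoS attack | latency alert) = 0.154578 / 0.217593 ≈ 0.7104

Now also conditioning on misconfigured router=true:
P(latency alert | misconfigured router) = 0.38·0.677 + 0.63·0.323 = 0.257260 + 0.203490 = 0.460750
The DDoS attack-present share is 0.63·0.323 = 0.203490.
Hence the posterior is 0.203490/0.460750 ≈ 0.4416.
This is intercausal reasoning (explaining away): once misconfigured router accounts for the latency alert, DDoS attack becomes less likely.

P(DDoS attack | latency alert) ≈ 0.7104; P(DDoS attack | latency alert, misconfigured router) ≈ 0.4416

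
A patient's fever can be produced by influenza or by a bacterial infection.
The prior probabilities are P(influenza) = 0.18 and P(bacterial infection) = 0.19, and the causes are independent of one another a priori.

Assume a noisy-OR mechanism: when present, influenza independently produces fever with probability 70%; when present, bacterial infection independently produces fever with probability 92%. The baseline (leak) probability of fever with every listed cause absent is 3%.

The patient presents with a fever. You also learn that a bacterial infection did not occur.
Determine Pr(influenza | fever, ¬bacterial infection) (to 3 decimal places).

Pr(influenza | fever, ¬bacterial infection) ≈ 0.838

Under noisy-OR, P(fever | causes) = 1 − (1−0.03)·∏(1−qᵢ) over the active causes.
By total probability over both values of influenza:
  P(fever | ¬bacterial infection) = 0.03*0.82 + 0.709*0.18
        = 0.024600 + 0.127620 = 0.152220
Keeping only the influenza-present terms gives 0.127620, so
  P(influenza | fever, ¬bacterial infection) = 0.127620 / 0.152220 ≈ 0.838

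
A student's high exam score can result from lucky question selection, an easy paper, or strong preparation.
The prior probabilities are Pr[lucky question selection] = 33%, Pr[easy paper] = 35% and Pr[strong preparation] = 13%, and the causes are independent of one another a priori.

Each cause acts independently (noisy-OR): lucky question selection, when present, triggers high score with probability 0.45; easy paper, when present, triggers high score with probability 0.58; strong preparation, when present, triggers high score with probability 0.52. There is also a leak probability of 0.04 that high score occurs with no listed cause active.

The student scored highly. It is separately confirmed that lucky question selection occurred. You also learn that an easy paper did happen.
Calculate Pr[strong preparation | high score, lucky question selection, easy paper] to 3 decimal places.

Under noisy-OR, P(high score | causes) = 1 − (1−0.04)·∏(1−qᵢ) over the active causes.
P(high score | lucky question selection, easy paper) = 0.77824*0.87 + 0.893555*0.13 = 0.677069 + 0.116162 = 0.793231
Of this, 0.116162 comes from 0.893555*0.13 (the strong preparation=true cases).
P(strong preparation | high score, lucky question selection, easy paper) = 0.116162 / 0.793231 ≈ 0.146

Pr[strong preparation | high score, lucky question selection, easy paper] ≈ 0.146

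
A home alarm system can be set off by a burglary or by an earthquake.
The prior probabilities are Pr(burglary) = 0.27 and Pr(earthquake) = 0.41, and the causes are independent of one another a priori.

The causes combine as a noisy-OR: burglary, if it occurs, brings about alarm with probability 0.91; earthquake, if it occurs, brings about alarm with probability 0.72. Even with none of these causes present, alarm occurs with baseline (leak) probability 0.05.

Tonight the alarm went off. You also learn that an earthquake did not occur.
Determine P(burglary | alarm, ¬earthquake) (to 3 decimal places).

Under noisy-OR, P(alarm | causes) = 1 − (1−0.05)·∏(1−qᵢ) over the active causes.
For the numerator, keep only burglary=true terms: 0.9145*0.27 = 0.246915
Normalizer over all consistent configurations: 0.05*0.73 + 0.9145*0.27 = 0.283415
P(burglary | alarm, ¬earthquake) = 0.246915/0.283415 ≈ 0.871

P(burglary | alarm, ¬earthquake) ≈ 0.871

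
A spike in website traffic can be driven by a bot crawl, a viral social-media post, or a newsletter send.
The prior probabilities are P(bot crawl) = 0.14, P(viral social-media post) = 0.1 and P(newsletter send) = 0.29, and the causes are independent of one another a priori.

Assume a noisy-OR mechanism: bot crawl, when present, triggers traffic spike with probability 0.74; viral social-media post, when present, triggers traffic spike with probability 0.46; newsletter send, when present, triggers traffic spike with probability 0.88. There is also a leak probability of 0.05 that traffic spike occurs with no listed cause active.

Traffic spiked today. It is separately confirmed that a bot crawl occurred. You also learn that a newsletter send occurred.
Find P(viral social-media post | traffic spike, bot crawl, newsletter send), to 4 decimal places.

P(viral social-media post | traffic spike, bot crawl, newsletter send) ≈ 0.1013

Under noisy-OR, P(traffic spike | causes) = 1 − (1−0.05)·∏(1−qᵢ) over the active causes.
P(traffic spike | bot crawl, newsletter send) = 0.97036×0.9 + 0.983994×0.1 = 0.873324 + 0.098399 = 0.971723
Restricting to configurations with viral social-media post present: 0.983994×0.1 = 0.098399.
P(viral social-media post | traffic spike, bot crawl, newsletter send) = 0.098399 / 0.971723 ≈ 0.1013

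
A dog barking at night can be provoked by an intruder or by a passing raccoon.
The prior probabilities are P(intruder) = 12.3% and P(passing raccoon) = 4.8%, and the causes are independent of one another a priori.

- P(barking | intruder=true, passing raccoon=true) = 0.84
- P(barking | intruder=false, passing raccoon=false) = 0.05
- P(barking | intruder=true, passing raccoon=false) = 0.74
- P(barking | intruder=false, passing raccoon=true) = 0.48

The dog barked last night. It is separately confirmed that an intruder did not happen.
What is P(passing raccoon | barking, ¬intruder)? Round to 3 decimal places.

P(passing raccoon | barking, ¬intruder) ≈ 0.326

Sum P(barking|·) weighted by the priors over both values of passing raccoon:
  P(barking | ¬intruder) = 0.05·0.952 + 0.48·0.048
        = 0.047600 + 0.023040 = 0.070640
Configurations with passing raccoon contribute 0.023040, so
  P(passing raccoon | barking, ¬intruder) = 0.023040 / 0.070640 ≈ 0.326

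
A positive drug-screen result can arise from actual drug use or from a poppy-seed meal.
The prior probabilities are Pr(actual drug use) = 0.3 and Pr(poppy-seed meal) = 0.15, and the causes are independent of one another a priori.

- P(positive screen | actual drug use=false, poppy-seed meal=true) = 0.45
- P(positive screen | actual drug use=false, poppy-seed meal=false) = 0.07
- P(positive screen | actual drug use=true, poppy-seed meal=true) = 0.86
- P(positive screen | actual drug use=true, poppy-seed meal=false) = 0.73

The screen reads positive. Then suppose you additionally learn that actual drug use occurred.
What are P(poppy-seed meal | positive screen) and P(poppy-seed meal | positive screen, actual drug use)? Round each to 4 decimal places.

By total probability over the 4 (actual drug use, poppy-seed meal) configurations:
  P(positive screen) = 0.07×0.7×0.85 + 0.45×0.7×0.15 + 0.73×0.3×0.85 + 0.86×0.3×0.15
        = 0.041650 + 0.047250 + 0.186150 + 0.038700 = 0.313750
Configurations with poppy-seed meal contribute 0.085950, so
  P(poppy-seed meal | positive screen) = 0.085950 / 0.313750 ≈ 0.2739

Now also conditioning on actual drug use=true:
P(positive screen | actual drug use) = 0.73×0.85 + 0.86×0.15 = 0.620500 + 0.129000 = 0.749500
The poppy-seed meal-present share is 0.86×0.15 = 0.129000.
P(poppy-seed meal | positive screen, actual drug use) = 0.129000 / 0.749500 ≈ 0.1721

P(poppy-seed meal | positive screen) ≈ 0.2739; P(poppy-seed meal | positive screen, actual drug use) ≈ 0.1721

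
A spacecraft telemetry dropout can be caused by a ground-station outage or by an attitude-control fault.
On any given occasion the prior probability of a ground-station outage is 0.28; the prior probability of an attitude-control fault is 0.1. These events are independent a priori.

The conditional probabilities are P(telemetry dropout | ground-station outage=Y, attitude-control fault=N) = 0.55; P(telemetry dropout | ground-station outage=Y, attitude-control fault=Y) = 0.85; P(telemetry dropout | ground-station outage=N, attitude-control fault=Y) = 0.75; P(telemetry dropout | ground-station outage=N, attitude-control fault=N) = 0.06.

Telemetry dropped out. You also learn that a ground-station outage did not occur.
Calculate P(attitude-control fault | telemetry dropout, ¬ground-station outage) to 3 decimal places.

P(attitude-control fault | telemetry dropout, ¬ground-station outage) ≈ 0.581

P(telemetry dropout | ¬ground-station outage) = 0.06·0.9 + 0.75·0.1 = 0.054000 + 0.075000 = 0.129000
Of this, 0.075000 comes from 0.75·0.1 (the attitude-control fault=true cases).
Hence the posterior is 0.075000/0.129000 ≈ 0.581.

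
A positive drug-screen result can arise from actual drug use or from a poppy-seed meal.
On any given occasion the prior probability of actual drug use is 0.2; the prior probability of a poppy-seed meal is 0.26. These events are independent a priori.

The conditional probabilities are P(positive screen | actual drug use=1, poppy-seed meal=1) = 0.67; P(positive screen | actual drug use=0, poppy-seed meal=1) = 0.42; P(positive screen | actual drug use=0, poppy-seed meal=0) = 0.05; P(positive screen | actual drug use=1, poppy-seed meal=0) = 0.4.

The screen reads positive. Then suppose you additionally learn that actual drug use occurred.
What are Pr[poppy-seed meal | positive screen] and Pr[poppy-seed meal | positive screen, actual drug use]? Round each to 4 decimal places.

Numerator (weight on configurations with poppy-seed meal): 0.087360 + 0.034840 = 0.122200
The normalizing constant is 0.05*0.8*0.74 + 0.42*0.8*0.26 + 0.4*0.2*0.74 + 0.67*0.2*0.26 = 0.211000
P(poppy-seed meal | positive screen) = 0.122200/0.211000 ≈ 0.5791

Now condition on the additional information:
By total probability over both values of poppy-seed meal:
  P(positive screen | actual drug use) = 0.4·0.74 + 0.67·0.26
        = 0.296000 + 0.174200 = 0.470200
The terms with poppy-seed meal present sum to 0.174200, so
  P(poppy-seed meal | positive screen, actual drug use) = 0.174200 / 0.470200 ≈ 0.3705

Pr[poppy-seed meal | positive screen] ≈ 0.5791; Pr[poppy-seed meal | positive screen, actual drug use] ≈ 0.3705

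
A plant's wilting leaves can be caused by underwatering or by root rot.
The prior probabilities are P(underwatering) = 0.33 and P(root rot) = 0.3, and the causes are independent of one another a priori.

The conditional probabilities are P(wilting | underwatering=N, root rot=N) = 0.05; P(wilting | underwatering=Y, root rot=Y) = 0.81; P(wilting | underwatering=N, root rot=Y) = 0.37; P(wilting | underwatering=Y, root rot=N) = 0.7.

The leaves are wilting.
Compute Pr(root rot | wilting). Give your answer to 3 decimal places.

For the numerator, keep only root rot=true terms: 0.074370 + 0.080190 = 0.154560
Denominator P(wilting): 0.05×0.67×0.7 + 0.37×0.67×0.3 + 0.7×0.33×0.7 + 0.81×0.33×0.3 = 0.339710
Posterior = 0.154560 / 0.339710 ≈ 0.455

Pr(root rot | wilting) ≈ 0.455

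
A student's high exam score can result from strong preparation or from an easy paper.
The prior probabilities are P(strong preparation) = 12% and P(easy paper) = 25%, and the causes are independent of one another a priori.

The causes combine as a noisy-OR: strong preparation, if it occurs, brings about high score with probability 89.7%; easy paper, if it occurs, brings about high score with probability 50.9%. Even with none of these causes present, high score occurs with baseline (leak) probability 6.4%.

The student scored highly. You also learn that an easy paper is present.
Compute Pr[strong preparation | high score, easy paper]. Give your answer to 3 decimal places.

Under noisy-OR, P(high score | causes) = 1 − (1−0.064)·∏(1−qᵢ) over the active causes.
By total probability over both values of strong preparation:
  P(high score | easy paper) = 0.540424*0.88 + 0.952664*0.12
        = 0.475573 + 0.114320 = 0.589893
Keeping only the strong preparation-present terms gives 0.114320, so
  P(strong preparation | high score, easy paper) = 0.114320 / 0.589893 ≈ 0.194

Pr[strong preparation | high score, easy paper] ≈ 0.194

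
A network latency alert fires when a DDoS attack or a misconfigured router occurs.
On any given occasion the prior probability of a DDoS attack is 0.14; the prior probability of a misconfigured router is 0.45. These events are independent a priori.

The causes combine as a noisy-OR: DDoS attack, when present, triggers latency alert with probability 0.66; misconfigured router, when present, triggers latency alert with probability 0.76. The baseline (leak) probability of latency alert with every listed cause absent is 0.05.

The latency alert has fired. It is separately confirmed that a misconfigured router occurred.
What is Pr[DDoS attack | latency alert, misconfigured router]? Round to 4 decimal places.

Pr[DDoS attack | latency alert, misconfigured router] ≈ 0.1628

Under noisy-OR, P(latency alert | causes) = 1 − (1−0.05)·∏(1−qᵢ) over the active causes.
P(latency alert | misconfigured router) = 0.772·0.86 + 0.92248·0.14 = 0.663920 + 0.129147 = 0.793067
The DDoS attack-present share is 0.92248·0.14 = 0.129147.
So P(DDoS attack | latency alert, misconfigured router) = 0.129147/0.793067 ≈ 0.1628.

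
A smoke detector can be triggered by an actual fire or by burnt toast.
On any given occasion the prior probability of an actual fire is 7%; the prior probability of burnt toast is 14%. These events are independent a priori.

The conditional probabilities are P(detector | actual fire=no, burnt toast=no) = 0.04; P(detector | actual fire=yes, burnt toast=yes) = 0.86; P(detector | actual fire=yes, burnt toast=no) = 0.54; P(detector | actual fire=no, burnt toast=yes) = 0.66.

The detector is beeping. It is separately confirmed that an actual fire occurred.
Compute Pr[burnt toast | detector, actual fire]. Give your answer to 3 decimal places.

Pr[burnt toast | detector, actual fire] ≈ 0.206

Sum P(detector|·) weighted by the priors over both values of burnt toast:
  P(detector | actual fire) = 0.54×0.86 + 0.86×0.14
        = 0.464400 + 0.120400 = 0.584800
The terms with burnt toast present sum to 0.120400, so
  P(burnt toast | detector, actual fire) = 0.120400 / 0.584800 ≈ 0.206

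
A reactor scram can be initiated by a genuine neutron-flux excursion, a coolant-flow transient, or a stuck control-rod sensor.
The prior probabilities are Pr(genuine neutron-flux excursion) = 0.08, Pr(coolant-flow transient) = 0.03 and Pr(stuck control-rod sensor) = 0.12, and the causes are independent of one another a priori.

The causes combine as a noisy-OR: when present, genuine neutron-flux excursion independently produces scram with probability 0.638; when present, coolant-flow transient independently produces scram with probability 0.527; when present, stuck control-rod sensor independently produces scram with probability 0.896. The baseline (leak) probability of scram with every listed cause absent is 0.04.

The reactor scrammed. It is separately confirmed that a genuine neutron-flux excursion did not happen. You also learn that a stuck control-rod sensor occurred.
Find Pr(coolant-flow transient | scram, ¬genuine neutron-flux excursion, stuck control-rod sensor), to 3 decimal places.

Under noisy-OR, P(scram | causes) = 1 − (1−0.04)·∏(1−qᵢ) over the active causes.
For the numerator, keep only coolant-flow transient=true terms: 0.952776·0.03 = 0.028583
The normalizing constant is 0.90016·0.97 + 0.952776·0.03 = 0.901738
P(coolant-flow transient | scram, ¬genuine neutron-flux excursion, stuck control-rod sensor) = 0.028583/0.901738 ≈ 0.032

Pr(coolant-flow transient | scram, ¬genuine neutron-flux excursion, stuck control-rod sensor) ≈ 0.032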